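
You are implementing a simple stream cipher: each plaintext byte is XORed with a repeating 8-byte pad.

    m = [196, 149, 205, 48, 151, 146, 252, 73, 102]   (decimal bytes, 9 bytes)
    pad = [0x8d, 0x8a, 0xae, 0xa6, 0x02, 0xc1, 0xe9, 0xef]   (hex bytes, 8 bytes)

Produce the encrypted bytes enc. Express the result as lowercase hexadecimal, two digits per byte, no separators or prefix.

The 8-byte key repeats, so the effective keystream is 8d 8a ae a6 02 c1 e9 ef 8d.
byte 0: c4 ⊕ 8d = 49
byte 1: 95 ⊕ 8a = 1f
byte 2: cd ⊕ ae = 63
byte 3: 30 ⊕ a6 = 96
byte 4: 97 ⊕ 02 = 95
byte 5: 92 ⊕ c1 = 53
byte 6: fc ⊕ e9 = 15
byte 7: 49 ⊕ ef = a6
byte 8: 66 ⊕ 8d = eb

491f6396955315a6eb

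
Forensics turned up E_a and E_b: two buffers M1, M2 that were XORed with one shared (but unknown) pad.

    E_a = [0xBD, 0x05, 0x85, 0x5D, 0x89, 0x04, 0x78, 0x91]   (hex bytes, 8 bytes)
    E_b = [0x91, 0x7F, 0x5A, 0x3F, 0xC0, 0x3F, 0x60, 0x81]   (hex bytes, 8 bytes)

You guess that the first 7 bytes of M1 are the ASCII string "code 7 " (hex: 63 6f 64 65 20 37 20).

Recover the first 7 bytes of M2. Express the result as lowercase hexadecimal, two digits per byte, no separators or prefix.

First, E_a ⊕ E_b = (M1 ⊕ K) ⊕ (M2 ⊕ K) = M1 ⊕ M2, so the key drops out. Then M2 = (M1 ⊕ M2) ⊕ M1 over the first 7 bytes.
byte 0: (bd ⊕ 91) ⊕ 63 = 2c ⊕ 63 = 4f
byte 1: (05 ⊕ 7f) ⊕ 6f = 7a ⊕ 6f = 15
byte 2: (85 ⊕ 5a) ⊕ 64 = df ⊕ 64 = bb
byte 3: (5d ⊕ 3f) ⊕ 65 = 62 ⊕ 65 = 07
byte 4: (89 ⊕ c0) ⊕ 20 = 49 ⊕ 20 = 69
byte 5: (04 ⊕ 3f) ⊕ 37 = 3b ⊕ 37 = 0c
byte 6: (78 ⊕ 60) ⊕ 20 = 18 ⊕ 20 = 38

4f15bb07690c38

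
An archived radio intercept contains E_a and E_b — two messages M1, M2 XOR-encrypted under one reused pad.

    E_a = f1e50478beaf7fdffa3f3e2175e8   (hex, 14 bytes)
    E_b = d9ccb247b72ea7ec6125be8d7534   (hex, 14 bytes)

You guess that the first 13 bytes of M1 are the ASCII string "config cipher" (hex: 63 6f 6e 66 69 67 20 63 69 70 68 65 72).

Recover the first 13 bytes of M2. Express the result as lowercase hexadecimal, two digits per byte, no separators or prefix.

4b46d85960e6f850f26ae8c972

First, E_a ⊕ E_b = (M1 ⊕ K) ⊕ (M2 ⊕ K) = M1 ⊕ M2, so the key drops out. Then M2 = (M1 ⊕ M2) ⊕ M1 over the first 13 bytes.
byte 0: (f1 xor d9) xor 63 = 28 xor 63 = 4b
byte 1: (e5 xor cc) xor 6f = 29 xor 6f = 46
byte 2: (04 xor b2) xor 6e = b6 xor 6e = d8
byte 3: (78 xor 47) xor 66 = 3f xor 66 = 59
byte 4: (be xor b7) xor 69 = 09 xor 69 = 60
byte 5: (af xor 2e) xor 67 = 81 xor 67 = e6
byte 6: (7f xor a7) xor 20 = d8 xor 20 = f8
byte 7: (df xor ec) xor 63 = 33 xor 63 = 50
byte 8: (fa xor 61) xor 69 = 9b xor 69 = f2
byte 9: (3f xor 25) xor 70 = 1a xor 70 = 6a
byte 10: (3e xor be) xor 68 = 80 xor 68 = e8
byte 11: (21 xor 8d) xor 65 = ac xor 65 = c9
byte 12: (75 xor 75) xor 72 = 00 xor 72 = 72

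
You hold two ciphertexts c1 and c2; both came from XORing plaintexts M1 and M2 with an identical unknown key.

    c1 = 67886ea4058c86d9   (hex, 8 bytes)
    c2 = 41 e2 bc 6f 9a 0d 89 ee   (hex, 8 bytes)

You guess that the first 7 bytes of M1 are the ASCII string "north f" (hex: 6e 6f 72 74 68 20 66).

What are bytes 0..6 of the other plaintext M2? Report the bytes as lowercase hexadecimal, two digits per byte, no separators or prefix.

4805a0bff7a169

First, c1 ⊕ c2 = (M1 ⊕ K) ⊕ (M2 ⊕ K) = M1 ⊕ M2, so the key drops out. Then M2 = (M1 ⊕ M2) ⊕ M1 over the first 7 bytes.
byte 0: (67 XOR 41) XOR 6e = 26 XOR 6e = 48
byte 1: (88 XOR e2) XOR 6f = 6a XOR 6f = 05
byte 2: (6e XOR bc) XOR 72 = d2 XOR 72 = a0
byte 3: (a4 XOR 6f) XOR 74 = cb XOR 74 = bf
byte 4: (05 XOR 9a) XOR 68 = 9f XOR 68 = f7
byte 5: (8c XOR 0d) XOR 20 = 81 XOR 20 = a1
byte 6: (86 XOR 89) XOR 66 = 0f XOR 66 = 69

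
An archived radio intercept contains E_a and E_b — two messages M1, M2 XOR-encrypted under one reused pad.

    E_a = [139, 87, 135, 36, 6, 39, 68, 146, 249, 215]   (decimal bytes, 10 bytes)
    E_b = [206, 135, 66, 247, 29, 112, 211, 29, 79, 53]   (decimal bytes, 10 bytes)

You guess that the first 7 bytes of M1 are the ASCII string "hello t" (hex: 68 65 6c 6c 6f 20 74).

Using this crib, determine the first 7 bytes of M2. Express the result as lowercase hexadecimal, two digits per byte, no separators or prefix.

First, E_a ⊕ E_b = (M1 ⊕ K) ⊕ (M2 ⊕ K) = M1 ⊕ M2, so the key drops out. Then M2 = (M1 ⊕ M2) ⊕ M1 over the first 7 bytes.
byte 0: (8b XOR ce) XOR 68 = 45 XOR 68 = 2d
byte 1: (57 XOR 87) XOR 65 = d0 XOR 65 = b5
byte 2: (87 XOR 42) XOR 6c = c5 XOR 6c = a9
byte 3: (24 XOR f7) XOR 6c = d3 XOR 6c = bf
byte 4: (06 XOR 1d) XOR 6f = 1b XOR 6f = 74
byte 5: (27 XOR 70) XOR 20 = 57 XOR 20 = 77
byte 6: (44 XOR d3) XOR 74 = 97 XOR 74 = e3

2db5a9bf7477e3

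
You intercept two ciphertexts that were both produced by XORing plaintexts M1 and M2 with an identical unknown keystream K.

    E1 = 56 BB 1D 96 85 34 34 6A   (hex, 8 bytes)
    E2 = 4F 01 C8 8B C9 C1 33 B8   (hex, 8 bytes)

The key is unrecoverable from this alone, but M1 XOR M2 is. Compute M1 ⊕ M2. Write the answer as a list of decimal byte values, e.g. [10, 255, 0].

E1 ⊕ E2 = (M1 ⊕ K) ⊕ (M2 ⊕ K) = M1 ⊕ M2 — the shared key cancels under XOR.
byte 0: 56 ^ 4f = 19
byte 1: bb ^ 01 = ba
byte 2: 1d ^ c8 = d5
byte 3: 96 ^ 8b = 1d
byte 4: 85 ^ c9 = 4c
byte 5: 34 ^ c1 = f5
byte 6: 34 ^ 33 = 07
byte 7: 6a ^ b8 = d2

[25, 186, 213, 29, 76, 245, 7, 210]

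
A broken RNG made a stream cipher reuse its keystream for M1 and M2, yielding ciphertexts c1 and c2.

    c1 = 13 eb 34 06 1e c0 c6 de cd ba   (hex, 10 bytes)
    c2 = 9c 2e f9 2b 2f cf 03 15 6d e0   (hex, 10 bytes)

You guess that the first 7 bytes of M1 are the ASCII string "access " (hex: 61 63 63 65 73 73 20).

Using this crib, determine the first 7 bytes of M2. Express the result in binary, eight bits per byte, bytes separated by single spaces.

First, c1 ⊕ c2 = (M1 ⊕ K) ⊕ (M2 ⊕ K) = M1 ⊕ M2, so the key drops out. Then M2 = (M1 ⊕ M2) ⊕ M1 over the first 7 bytes.
byte 0: (13 ⊕ 9c) ⊕ 61 = 8f ⊕ 61 = ee
byte 1: (eb ⊕ 2e) ⊕ 63 = c5 ⊕ 63 = a6
byte 2: (34 ⊕ f9) ⊕ 63 = cd ⊕ 63 = ae
byte 3: (06 ⊕ 2b) ⊕ 65 = 2d ⊕ 65 = 48
byte 4: (1e ⊕ 2f) ⊕ 73 = 31 ⊕ 73 = 42
byte 5: (c0 ⊕ cf) ⊕ 73 = 0f ⊕ 73 = 7c
byte 6: (c6 ⊕ 03) ⊕ 20 = c5 ⊕ 20 = e5

11101110 10100110 10101110 01001000 01000010 01111100 11100101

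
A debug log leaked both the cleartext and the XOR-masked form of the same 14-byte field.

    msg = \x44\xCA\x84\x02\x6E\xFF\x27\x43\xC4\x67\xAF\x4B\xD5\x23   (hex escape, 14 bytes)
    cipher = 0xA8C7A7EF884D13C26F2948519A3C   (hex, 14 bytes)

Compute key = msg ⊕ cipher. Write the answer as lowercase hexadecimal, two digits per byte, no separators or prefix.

Since cipher = msg ⊕ key, XORing both sides with msg gives key = msg ⊕ cipher.
byte 0: 01000100 ⊕ 10101000 = 11101100
byte 1: 11001010 ⊕ 11000111 = 00001101
byte 2: 10000100 ⊕ 10100111 = 00100011
byte 3: 00000010 ⊕ 11101111 = 11101101
byte 4: 01101110 ⊕ 10001000 = 11100110
byte 5: 11111111 ⊕ 01001101 = 10110010
byte 6: 00100111 ⊕ 00010011 = 00110100
byte 7: 01000011 ⊕ 11000010 = 10000001
byte 8: 11000100 ⊕ 01101111 = 10101011
byte 9: 01100111 ⊕ 00101001 = 01001110
byte 10: 10101111 ⊕ 01001000 = 11100111
byte 11: 01001011 ⊕ 01010001 = 00011010
byte 12: 11010101 ⊕ 10011010 = 01001111
byte 13: 00100011 ⊕ 00111100 = 00011111

ec0d23ede6b23481ab4ee71a4f1f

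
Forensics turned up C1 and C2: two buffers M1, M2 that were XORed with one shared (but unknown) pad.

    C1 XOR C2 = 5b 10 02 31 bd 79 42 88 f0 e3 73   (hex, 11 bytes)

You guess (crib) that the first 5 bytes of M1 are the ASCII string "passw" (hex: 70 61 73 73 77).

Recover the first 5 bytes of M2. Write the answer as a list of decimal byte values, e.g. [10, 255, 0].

Since C1 ⊕ C2 = M1 ⊕ M2, XORing with the guessed M1 bytes yields the corresponding M2 bytes: M2 = (C1 ⊕ C2) ⊕ M1.
byte 0: 5b xor 70 = 2b
byte 1: 10 xor 61 = 71
byte 2: 02 xor 73 = 71
byte 3: 31 xor 73 = 42
byte 4: bd xor 77 = ca

[43, 113, 113, 66, 202]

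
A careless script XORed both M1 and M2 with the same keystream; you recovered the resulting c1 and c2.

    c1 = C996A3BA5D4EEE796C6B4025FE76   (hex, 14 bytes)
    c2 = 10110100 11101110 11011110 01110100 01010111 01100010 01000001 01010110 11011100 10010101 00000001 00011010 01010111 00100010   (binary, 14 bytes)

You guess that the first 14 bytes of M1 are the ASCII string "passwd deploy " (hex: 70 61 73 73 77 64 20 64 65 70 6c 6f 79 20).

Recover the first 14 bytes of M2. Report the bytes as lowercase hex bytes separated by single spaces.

0d 19 0e bd 7d 48 8f 4b d5 8e 2d 50 d0 74

First, c1 ⊕ c2 = (M1 ⊕ K) ⊕ (M2 ⊕ K) = M1 ⊕ M2, so the key drops out. Then M2 = (M1 ⊕ M2) ⊕ M1 over the first 14 bytes.
byte 0: (c9 ⊕ b4) ⊕ 70 = 7d ⊕ 70 = 0d
byte 1: (96 ⊕ ee) ⊕ 61 = 78 ⊕ 61 = 19
byte 2: (a3 ⊕ de) ⊕ 73 = 7d ⊕ 73 = 0e
byte 3: (ba ⊕ 74) ⊕ 73 = ce ⊕ 73 = bd
byte 4: (5d ⊕ 57) ⊕ 77 = 0a ⊕ 77 = 7d
byte 5: (4e ⊕ 62) ⊕ 64 = 2c ⊕ 64 = 48
byte 6: (ee ⊕ 41) ⊕ 20 = af ⊕ 20 = 8f
byte 7: (79 ⊕ 56) ⊕ 64 = 2f ⊕ 64 = 4b
byte 8: (6c ⊕ dc) ⊕ 65 = b0 ⊕ 65 = d5
byte 9: (6b ⊕ 95) ⊕ 70 = fe ⊕ 70 = 8e
byte 10: (40 ⊕ 01) ⊕ 6c = 41 ⊕ 6c = 2d
byte 11: (25 ⊕ 1a) ⊕ 6f = 3f ⊕ 6f = 50
byte 12: (fe ⊕ 57) ⊕ 79 = a9 ⊕ 79 = d0
byte 13: (76 ⊕ 22) ⊕ 20 = 54 ⊕ 20 = 74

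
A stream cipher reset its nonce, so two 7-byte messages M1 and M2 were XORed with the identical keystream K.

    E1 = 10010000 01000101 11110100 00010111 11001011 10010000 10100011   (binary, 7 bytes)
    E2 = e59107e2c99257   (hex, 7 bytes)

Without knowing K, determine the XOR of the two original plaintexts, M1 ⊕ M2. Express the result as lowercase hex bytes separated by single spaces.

75 d4 f3 f5 02 02 f4

E1 ⊕ E2 = (M1 ⊕ K) ⊕ (M2 ⊕ K) = M1 ⊕ M2 — the shared key cancels under XOR.
90 XOR e5 = 75
45 XOR 91 = d4
f4 XOR 07 = f3
17 XOR e2 = f5
cb XOR c9 = 02
90 XOR 92 = 02
a3 XOR 57 = f4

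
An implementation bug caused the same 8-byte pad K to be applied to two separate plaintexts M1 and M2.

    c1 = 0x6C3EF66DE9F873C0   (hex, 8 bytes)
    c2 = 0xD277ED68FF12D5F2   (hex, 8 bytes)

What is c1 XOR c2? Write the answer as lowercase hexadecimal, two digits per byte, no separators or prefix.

c1 ⊕ c2 = (M1 ⊕ K) ⊕ (M2 ⊕ K) = M1 ⊕ M2 — the shared key cancels under XOR.
byte 0: 01101100 xor 11010010 = 10111110
byte 1: 00111110 xor 01110111 = 01001001
byte 2: 11110110 xor 11101101 = 00011011
byte 3: 01101101 xor 01101000 = 00000101
byte 4: 11101001 xor 11111111 = 00010110
byte 5: 11111000 xor 00010010 = 11101010
byte 6: 01110011 xor 11010101 = 10100110
byte 7: 11000000 xor 11110010 = 00110010

be491b0516eaa632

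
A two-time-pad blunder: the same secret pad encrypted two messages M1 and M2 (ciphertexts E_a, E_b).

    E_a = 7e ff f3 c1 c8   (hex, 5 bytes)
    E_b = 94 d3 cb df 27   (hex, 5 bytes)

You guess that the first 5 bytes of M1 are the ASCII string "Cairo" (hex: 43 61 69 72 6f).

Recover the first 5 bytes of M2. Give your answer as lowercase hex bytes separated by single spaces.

a9 4d 51 6c 80

First, E_a ⊕ E_b = (M1 ⊕ K) ⊕ (M2 ⊕ K) = M1 ⊕ M2, so the key drops out. Then M2 = (M1 ⊕ M2) ⊕ M1 over the first 5 bytes.
byte 0: (7e xor 94) xor 43 = ea xor 43 = a9
byte 1: (ff xor d3) xor 61 = 2c xor 61 = 4d
byte 2: (f3 xor cb) xor 69 = 38 xor 69 = 51
byte 3: (c1 xor df) xor 72 = 1e xor 72 = 6c
byte 4: (c8 xor 27) xor 6f = ef xor 6f = 80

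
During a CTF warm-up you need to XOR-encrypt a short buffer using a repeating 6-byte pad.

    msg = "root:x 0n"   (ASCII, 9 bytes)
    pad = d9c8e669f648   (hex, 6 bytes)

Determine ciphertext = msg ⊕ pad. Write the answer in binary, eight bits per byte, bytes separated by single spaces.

The 6-byte key repeats, so the effective keystream is d9 c8 e6 69 f6 48 d9 c8 e6.
byte 0: 72 xor d9 = ab
byte 1: 6f xor c8 = a7
byte 2: 6f xor e6 = 89
byte 3: 74 xor 69 = 1d
byte 4: 3a xor f6 = cc
byte 5: 78 xor 48 = 30
byte 6: 20 xor d9 = f9
byte 7: 30 xor c8 = f8
byte 8: 6e xor e6 = 88

10101011 10100111 10001001 00011101 11001100 00110000 11111001 11111000 10001000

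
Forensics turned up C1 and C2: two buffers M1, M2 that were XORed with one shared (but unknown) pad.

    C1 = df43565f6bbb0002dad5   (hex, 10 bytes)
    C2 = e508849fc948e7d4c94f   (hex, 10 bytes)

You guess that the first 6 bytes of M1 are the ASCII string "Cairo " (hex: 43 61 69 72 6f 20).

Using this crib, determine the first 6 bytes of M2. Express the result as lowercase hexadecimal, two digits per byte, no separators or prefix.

First, C1 ⊕ C2 = (M1 ⊕ K) ⊕ (M2 ⊕ K) = M1 ⊕ M2, so the key drops out. Then M2 = (M1 ⊕ M2) ⊕ M1 over the first 6 bytes.
byte 0: (df xor e5) xor 43 = 3a xor 43 = 79
byte 1: (43 xor 08) xor 61 = 4b xor 61 = 2a
byte 2: (56 xor 84) xor 69 = d2 xor 69 = bb
byte 3: (5f xor 9f) xor 72 = c0 xor 72 = b2
byte 4: (6b xor c9) xor 6f = a2 xor 6f = cd
byte 5: (bb xor 48) xor 20 = f3 xor 20 = d3

792abbb2cdd3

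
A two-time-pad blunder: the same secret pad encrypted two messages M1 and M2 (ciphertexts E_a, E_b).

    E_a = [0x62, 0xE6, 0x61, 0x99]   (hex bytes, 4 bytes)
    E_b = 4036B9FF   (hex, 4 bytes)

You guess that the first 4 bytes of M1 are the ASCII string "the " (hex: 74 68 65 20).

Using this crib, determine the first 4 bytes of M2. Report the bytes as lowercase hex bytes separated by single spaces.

56 b8 bd 46

First, E_a ⊕ E_b = (M1 ⊕ K) ⊕ (M2 ⊕ K) = M1 ⊕ M2, so the key drops out. Then M2 = (M1 ⊕ M2) ⊕ M1 over the first 4 bytes.
byte 0: (62 xor 40) xor 74 = 22 xor 74 = 56
byte 1: (e6 xor 36) xor 68 = d0 xor 68 = b8
byte 2: (61 xor b9) xor 65 = d8 xor 65 = bd
byte 3: (99 xor ff) xor 20 = 66 xor 20 = 46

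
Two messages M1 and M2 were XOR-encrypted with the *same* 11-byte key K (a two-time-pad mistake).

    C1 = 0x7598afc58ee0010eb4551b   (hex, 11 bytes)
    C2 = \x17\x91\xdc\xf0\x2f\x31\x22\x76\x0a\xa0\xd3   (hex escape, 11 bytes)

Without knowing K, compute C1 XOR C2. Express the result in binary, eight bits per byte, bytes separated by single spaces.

01100010 00001001 01110011 00110101 10100001 11010001 00100011 01111000 10111110 11110101 11001000

C1 ⊕ C2 = (M1 ⊕ K) ⊕ (M2 ⊕ K) = M1 ⊕ M2 — the shared key cancels under XOR.
75 XOR 17 = 62
98 XOR 91 = 09
af XOR dc = 73
c5 XOR f0 = 35
8e XOR 2f = a1
e0 XOR 31 = d1
01 XOR 22 = 23
0e XOR 76 = 78
b4 XOR 0a = be
55 XOR a0 = f5
1b XOR d3 = c8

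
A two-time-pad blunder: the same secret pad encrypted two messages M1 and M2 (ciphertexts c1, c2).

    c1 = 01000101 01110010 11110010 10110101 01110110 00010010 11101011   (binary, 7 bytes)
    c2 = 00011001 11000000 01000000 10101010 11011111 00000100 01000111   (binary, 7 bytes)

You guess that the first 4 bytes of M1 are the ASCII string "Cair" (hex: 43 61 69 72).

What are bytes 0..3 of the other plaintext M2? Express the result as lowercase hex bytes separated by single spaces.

1f d3 db 6d

First, c1 ⊕ c2 = (M1 ⊕ K) ⊕ (M2 ⊕ K) = M1 ⊕ M2, so the key drops out. Then M2 = (M1 ⊕ M2) ⊕ M1 over the first 4 bytes.
byte 0: (45 ^ 19) ^ 43 = 5c ^ 43 = 1f
byte 1: (72 ^ c0) ^ 61 = b2 ^ 61 = d3
byte 2: (f2 ^ 40) ^ 69 = b2 ^ 69 = db
byte 3: (b5 ^ aa) ^ 72 = 1f ^ 72 = 6d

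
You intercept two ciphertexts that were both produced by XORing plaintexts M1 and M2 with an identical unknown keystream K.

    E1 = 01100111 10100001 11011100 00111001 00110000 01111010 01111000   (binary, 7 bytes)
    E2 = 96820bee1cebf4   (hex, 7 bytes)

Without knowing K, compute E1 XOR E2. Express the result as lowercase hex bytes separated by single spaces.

f1 23 d7 d7 2c 91 8c

E1 ⊕ E2 = (M1 ⊕ K) ⊕ (M2 ⊕ K) = M1 ⊕ M2 — the shared key cancels under XOR.
byte 0: 01100111 xor 10010110 = 11110001
byte 1: 10100001 xor 10000010 = 00100011
byte 2: 11011100 xor 00001011 = 11010111
byte 3: 00111001 xor 11101110 = 11010111
byte 4: 00110000 xor 00011100 = 00101100
byte 5: 01111010 xor 11101011 = 10010001
byte 6: 01111000 xor 11110100 = 10001100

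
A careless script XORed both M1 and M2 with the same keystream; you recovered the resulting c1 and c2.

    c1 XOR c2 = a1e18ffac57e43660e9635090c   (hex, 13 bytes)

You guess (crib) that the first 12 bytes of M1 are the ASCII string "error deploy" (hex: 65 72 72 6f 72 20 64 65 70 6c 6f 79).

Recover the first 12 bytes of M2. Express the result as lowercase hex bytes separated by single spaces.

Since c1 ⊕ c2 = M1 ⊕ M2, XORing with the guessed M1 bytes yields the corresponding M2 bytes: M2 = (c1 ⊕ c2) ⊕ M1.
10100001 ^ 01100101 = 11000100
11100001 ^ 01110010 = 10010011
10001111 ^ 01110010 = 11111101
11111010 ^ 01101111 = 10010101
11000101 ^ 01110010 = 10110111
01111110 ^ 00100000 = 01011110
01000011 ^ 01100100 = 00100111
01100110 ^ 01100101 = 00000011
00001110 ^ 01110000 = 01111110
10010110 ^ 01101100 = 11111010
00110101 ^ 01101111 = 01011010
00001001 ^ 01111001 = 01110000

c4 93 fd 95 b7 5e 27 03 7e fa 5a 70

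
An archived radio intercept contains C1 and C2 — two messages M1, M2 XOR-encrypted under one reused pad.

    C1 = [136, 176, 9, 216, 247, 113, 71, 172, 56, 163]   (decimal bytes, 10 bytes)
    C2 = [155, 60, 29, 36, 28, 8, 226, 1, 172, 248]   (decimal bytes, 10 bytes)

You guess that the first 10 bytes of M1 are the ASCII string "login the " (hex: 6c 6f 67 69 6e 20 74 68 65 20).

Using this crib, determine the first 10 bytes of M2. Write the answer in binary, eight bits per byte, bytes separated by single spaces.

01111111 11100011 01110011 10010101 10000101 01011001 11010001 11000101 11110001 01111011

First, C1 ⊕ C2 = (M1 ⊕ K) ⊕ (M2 ⊕ K) = M1 ⊕ M2, so the key drops out. Then M2 = (M1 ⊕ M2) ⊕ M1 over the first 10 bytes.
byte 0: (88 xor 9b) xor 6c = 13 xor 6c = 7f
byte 1: (b0 xor 3c) xor 6f = 8c xor 6f = e3
byte 2: (09 xor 1d) xor 67 = 14 xor 67 = 73
byte 3: (d8 xor 24) xor 69 = fc xor 69 = 95
byte 4: (f7 xor 1c) xor 6e = eb xor 6e = 85
byte 5: (71 xor 08) xor 20 = 79 xor 20 = 59
byte 6: (47 xor e2) xor 74 = a5 xor 74 = d1
byte 7: (ac xor 01) xor 68 = ad xor 68 = c5
byte 8: (38 xor ac) xor 65 = 94 xor 65 = f1
byte 9: (a3 xor f8) xor 20 = 5b xor 20 = 7b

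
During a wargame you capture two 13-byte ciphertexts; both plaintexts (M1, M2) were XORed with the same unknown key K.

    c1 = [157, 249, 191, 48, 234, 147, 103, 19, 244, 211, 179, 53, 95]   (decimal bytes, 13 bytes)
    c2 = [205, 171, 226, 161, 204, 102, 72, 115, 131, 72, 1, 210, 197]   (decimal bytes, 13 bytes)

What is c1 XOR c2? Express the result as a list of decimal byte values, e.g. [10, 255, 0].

c1 ⊕ c2 = (M1 ⊕ K) ⊕ (M2 ⊕ K) = M1 ⊕ M2 — the shared key cancels under XOR.
9d ^ cd = 50
f9 ^ ab = 52
bf ^ e2 = 5d
30 ^ a1 = 91
ea ^ cc = 26
93 ^ 66 = f5
67 ^ 48 = 2f
13 ^ 73 = 60
f4 ^ 83 = 77
d3 ^ 48 = 9b
b3 ^ 01 = b2
35 ^ d2 = e7
5f ^ c5 = 9a

[80, 82, 93, 145, 38, 245, 47, 96, 119, 155, 178, 231, 154]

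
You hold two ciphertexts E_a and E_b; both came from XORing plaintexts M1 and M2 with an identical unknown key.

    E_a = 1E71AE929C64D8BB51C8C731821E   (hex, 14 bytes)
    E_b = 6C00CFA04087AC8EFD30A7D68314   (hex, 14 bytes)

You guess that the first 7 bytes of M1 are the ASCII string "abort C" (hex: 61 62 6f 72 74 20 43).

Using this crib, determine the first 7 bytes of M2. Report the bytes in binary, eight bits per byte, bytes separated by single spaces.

00010011 00010011 00001110 01000000 10101000 11000011 00110111

First, E_a ⊕ E_b = (M1 ⊕ K) ⊕ (M2 ⊕ K) = M1 ⊕ M2, so the key drops out. Then M2 = (M1 ⊕ M2) ⊕ M1 over the first 7 bytes.
byte 0: (1e XOR 6c) XOR 61 = 72 XOR 61 = 13
byte 1: (71 XOR 00) XOR 62 = 71 XOR 62 = 13
byte 2: (ae XOR cf) XOR 6f = 61 XOR 6f = 0e
byte 3: (92 XOR a0) XOR 72 = 32 XOR 72 = 40
byte 4: (9c XOR 40) XOR 74 = dc XOR 74 = a8
byte 5: (64 XOR 87) XOR 20 = e3 XOR 20 = c3
byte 6: (d8 XOR ac) XOR 43 = 74 XOR 43 = 37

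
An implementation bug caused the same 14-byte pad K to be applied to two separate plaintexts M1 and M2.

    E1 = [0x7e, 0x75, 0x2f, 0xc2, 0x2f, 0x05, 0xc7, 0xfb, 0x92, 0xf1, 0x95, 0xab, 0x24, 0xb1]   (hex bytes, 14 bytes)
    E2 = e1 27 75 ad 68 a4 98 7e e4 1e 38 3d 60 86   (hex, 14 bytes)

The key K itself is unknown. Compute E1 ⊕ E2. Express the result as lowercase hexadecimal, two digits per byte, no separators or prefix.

E1 ⊕ E2 = (M1 ⊕ K) ⊕ (M2 ⊕ K) = M1 ⊕ M2 — the shared key cancels under XOR.
byte 0: 126 XOR 225 = 159
byte 1: 117 XOR  39 =  82
byte 2:  47 XOR 117 =  90
byte 3: 194 XOR 173 = 111
byte 4:  47 XOR 104 =  71
byte 5:   5 XOR 164 = 161
byte 6: 199 XOR 152 =  95
byte 7: 251 XOR 126 = 133
byte 8: 146 XOR 228 = 118
byte 9: 241 XOR  30 = 239
byte 10: 149 XOR  56 = 173
byte 11: 171 XOR  61 = 150
byte 12:  36 XOR  96 =  68
byte 13: 177 XOR 134 =  55

9f525a6f47a15f8576efad964437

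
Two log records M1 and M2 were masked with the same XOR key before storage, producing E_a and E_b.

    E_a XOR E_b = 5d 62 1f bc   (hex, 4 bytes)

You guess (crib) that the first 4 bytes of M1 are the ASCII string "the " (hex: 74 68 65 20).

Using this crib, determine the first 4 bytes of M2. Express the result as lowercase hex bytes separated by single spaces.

29 0a 7a 9c

Since E_a ⊕ E_b = M1 ⊕ M2, XORing with the guessed M1 bytes yields the corresponding M2 bytes: M2 = (E_a ⊕ E_b) ⊕ M1.
5d ⊕ 74 = 29
62 ⊕ 68 = 0a
1f ⊕ 65 = 7a
bc ⊕ 20 = 9c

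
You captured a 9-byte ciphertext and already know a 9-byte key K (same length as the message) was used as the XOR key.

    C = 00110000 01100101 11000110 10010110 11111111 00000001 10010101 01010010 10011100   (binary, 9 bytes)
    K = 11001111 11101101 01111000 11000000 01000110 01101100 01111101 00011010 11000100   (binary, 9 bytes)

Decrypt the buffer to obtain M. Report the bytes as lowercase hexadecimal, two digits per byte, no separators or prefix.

ff88be56b96de84858

XOR is its own inverse, so applying the key byte-wise gives the result directly.
00110000 ⊕ 11001111 = 11111111
01100101 ⊕ 11101101 = 10001000
11000110 ⊕ 01111000 = 10111110
10010110 ⊕ 11000000 = 01010110
11111111 ⊕ 01000110 = 10111001
00000001 ⊕ 01101100 = 01101101
10010101 ⊕ 01111101 = 11101000
01010010 ⊕ 00011010 = 01001000
10011100 ⊕ 11000100 = 01011000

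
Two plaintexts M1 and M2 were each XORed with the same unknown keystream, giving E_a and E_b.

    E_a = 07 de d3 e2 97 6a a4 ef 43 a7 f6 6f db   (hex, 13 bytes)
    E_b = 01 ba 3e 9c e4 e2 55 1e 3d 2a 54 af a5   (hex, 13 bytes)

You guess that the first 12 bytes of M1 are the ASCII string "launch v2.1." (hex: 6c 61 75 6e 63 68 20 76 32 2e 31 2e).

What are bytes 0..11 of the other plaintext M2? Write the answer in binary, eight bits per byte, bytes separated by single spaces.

01101010 00000101 10011000 00010000 00010000 11100000 11010001 10000111 01001100 10100011 10010011 11101110

First, E_a ⊕ E_b = (M1 ⊕ K) ⊕ (M2 ⊕ K) = M1 ⊕ M2, so the key drops out. Then M2 = (M1 ⊕ M2) ⊕ M1 over the first 12 bytes.
byte 0: (07 XOR 01) XOR 6c = 06 XOR 6c = 6a
byte 1: (de XOR ba) XOR 61 = 64 XOR 61 = 05
byte 2: (d3 XOR 3e) XOR 75 = ed XOR 75 = 98
byte 3: (e2 XOR 9c) XOR 6e = 7e XOR 6e = 10
byte 4: (97 XOR e4) XOR 63 = 73 XOR 63 = 10
byte 5: (6a XOR e2) XOR 68 = 88 XOR 68 = e0
byte 6: (a4 XOR 55) XOR 20 = f1 XOR 20 = d1
byte 7: (ef XOR 1e) XOR 76 = f1 XOR 76 = 87
byte 8: (43 XOR 3d) XOR 32 = 7e XOR 32 = 4c
byte 9: (a7 XOR 2a) XOR 2e = 8d XOR 2e = a3
byte 10: (f6 XOR 54) XOR 31 = a2 XOR 31 = 93
byte 11: (6f XOR af) XOR 2e = c0 XOR 2e = ee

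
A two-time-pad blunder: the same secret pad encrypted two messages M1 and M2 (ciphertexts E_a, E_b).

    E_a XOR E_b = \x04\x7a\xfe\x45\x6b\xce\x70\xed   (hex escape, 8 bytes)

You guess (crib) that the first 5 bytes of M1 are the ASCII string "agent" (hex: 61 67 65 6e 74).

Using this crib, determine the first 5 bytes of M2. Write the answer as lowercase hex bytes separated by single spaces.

65 1d 9b 2b 1f

Since E_a ⊕ E_b = M1 ⊕ M2, XORing with the guessed M1 bytes yields the corresponding M2 bytes: M2 = (E_a ⊕ E_b) ⊕ M1.
04 xor 61 = 65
7a xor 67 = 1d
fe xor 65 = 9b
45 xor 6e = 2b
6b xor 74 = 1f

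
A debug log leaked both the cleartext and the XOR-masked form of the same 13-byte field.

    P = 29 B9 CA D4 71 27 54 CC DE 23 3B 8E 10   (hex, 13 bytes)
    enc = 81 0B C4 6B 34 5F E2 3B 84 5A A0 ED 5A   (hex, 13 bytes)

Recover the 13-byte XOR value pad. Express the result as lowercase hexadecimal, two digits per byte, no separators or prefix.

a8b20ebf4578b6f75a799b634a

Since enc = P ⊕ pad, XORing both sides with P gives pad = P ⊕ enc.
29 ^ 81 = a8
b9 ^ 0b = b2
ca ^ c4 = 0e
d4 ^ 6b = bf
71 ^ 34 = 45
27 ^ 5f = 78
54 ^ e2 = b6
cc ^ 3b = f7
de ^ 84 = 5a
23 ^ 5a = 79
3b ^ a0 = 9b
8e ^ ed = 63
10 ^ 5a = 4a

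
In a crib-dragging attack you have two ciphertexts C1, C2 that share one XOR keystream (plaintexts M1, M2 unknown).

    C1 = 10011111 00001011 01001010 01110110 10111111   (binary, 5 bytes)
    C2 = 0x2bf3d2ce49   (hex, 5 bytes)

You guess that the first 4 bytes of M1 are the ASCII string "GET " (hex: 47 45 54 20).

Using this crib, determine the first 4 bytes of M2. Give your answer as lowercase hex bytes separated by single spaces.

f3 bd cc 98

First, C1 ⊕ C2 = (M1 ⊕ K) ⊕ (M2 ⊕ K) = M1 ⊕ M2, so the key drops out. Then M2 = (M1 ⊕ M2) ⊕ M1 over the first 4 bytes.
byte 0: (9f xor 2b) xor 47 = b4 xor 47 = f3
byte 1: (0b xor f3) xor 45 = f8 xor 45 = bd
byte 2: (4a xor d2) xor 54 = 98 xor 54 = cc
byte 3: (76 xor ce) xor 20 = b8 xor 20 = 98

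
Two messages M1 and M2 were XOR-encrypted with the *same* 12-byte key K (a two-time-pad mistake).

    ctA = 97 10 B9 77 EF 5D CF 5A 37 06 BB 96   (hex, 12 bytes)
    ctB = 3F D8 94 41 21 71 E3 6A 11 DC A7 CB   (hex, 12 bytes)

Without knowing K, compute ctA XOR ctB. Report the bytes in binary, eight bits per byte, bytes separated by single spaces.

10101000 11001000 00101101 00110110 11001110 00101100 00101100 00110000 00100110 11011010 00011100 01011101

ctA ⊕ ctB = (M1 ⊕ K) ⊕ (M2 ⊕ K) = M1 ⊕ M2 — the shared key cancels under XOR.
97 ^ 3f = a8
10 ^ d8 = c8
b9 ^ 94 = 2d
77 ^ 41 = 36
ef ^ 21 = ce
5d ^ 71 = 2c
cf ^ e3 = 2c
5a ^ 6a = 30
37 ^ 11 = 26
06 ^ dc = da
bb ^ a7 = 1c
96 ^ cb = 5d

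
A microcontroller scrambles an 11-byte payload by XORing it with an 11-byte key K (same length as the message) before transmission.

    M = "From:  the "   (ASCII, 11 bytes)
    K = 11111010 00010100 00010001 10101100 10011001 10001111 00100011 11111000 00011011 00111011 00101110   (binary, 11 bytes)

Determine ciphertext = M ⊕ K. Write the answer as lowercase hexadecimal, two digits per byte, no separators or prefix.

bc667ec1a3af038c735e0e

46 ^ fa = bc
72 ^ 14 = 66
6f ^ 11 = 7e
6d ^ ac = c1
3a ^ 99 = a3
20 ^ 8f = af
20 ^ 23 = 03
74 ^ f8 = 8c
68 ^ 1b = 73
65 ^ 3b = 5e
20 ^ 2e = 0e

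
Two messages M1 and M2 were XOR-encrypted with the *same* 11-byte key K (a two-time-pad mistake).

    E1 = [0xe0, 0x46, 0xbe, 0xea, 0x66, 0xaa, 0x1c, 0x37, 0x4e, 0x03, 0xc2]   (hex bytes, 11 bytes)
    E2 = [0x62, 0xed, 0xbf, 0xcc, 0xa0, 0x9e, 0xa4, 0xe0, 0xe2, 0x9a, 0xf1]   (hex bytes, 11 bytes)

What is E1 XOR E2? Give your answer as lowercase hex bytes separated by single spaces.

82 ab 01 26 c6 34 b8 d7 ac 99 33

E1 ⊕ E2 = (M1 ⊕ K) ⊕ (M2 ⊕ K) = M1 ⊕ M2 — the shared key cancels under XOR.
e0 ^ 62 = 82
46 ^ ed = ab
be ^ bf = 01
ea ^ cc = 26
66 ^ a0 = c6
aa ^ 9e = 34
1c ^ a4 = b8
37 ^ e0 = d7
4e ^ e2 = ac
03 ^ 9a = 99
c2 ^ f1 = 33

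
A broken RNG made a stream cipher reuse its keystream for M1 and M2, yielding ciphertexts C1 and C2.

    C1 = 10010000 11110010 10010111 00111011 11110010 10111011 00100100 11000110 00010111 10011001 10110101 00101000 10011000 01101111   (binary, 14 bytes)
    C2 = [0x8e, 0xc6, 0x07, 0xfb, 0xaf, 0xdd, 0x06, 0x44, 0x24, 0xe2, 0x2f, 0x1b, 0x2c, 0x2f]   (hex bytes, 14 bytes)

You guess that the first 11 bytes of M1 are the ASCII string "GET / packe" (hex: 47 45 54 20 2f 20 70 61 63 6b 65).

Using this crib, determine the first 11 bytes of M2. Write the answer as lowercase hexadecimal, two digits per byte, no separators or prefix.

First, C1 ⊕ C2 = (M1 ⊕ K) ⊕ (M2 ⊕ K) = M1 ⊕ M2, so the key drops out. Then M2 = (M1 ⊕ M2) ⊕ M1 over the first 11 bytes.
byte 0: (90 xor 8e) xor 47 = 1e xor 47 = 59
byte 1: (f2 xor c6) xor 45 = 34 xor 45 = 71
byte 2: (97 xor 07) xor 54 = 90 xor 54 = c4
byte 3: (3b xor fb) xor 20 = c0 xor 20 = e0
byte 4: (f2 xor af) xor 2f = 5d xor 2f = 72
byte 5: (bb xor dd) xor 20 = 66 xor 20 = 46
byte 6: (24 xor 06) xor 70 = 22 xor 70 = 52
byte 7: (c6 xor 44) xor 61 = 82 xor 61 = e3
byte 8: (17 xor 24) xor 63 = 33 xor 63 = 50
byte 9: (99 xor e2) xor 6b = 7b xor 6b = 10
byte 10: (b5 xor 2f) xor 65 = 9a xor 65 = ff

5971c4e0724652e35010ff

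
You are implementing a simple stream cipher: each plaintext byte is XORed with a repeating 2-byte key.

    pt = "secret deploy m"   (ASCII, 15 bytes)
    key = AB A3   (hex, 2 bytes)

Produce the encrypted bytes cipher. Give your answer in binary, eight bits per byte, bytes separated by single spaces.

11011000 11000110 11001000 11010001 11001110 11010111 10001011 11000111 11001110 11010011 11000111 11001100 11010010 10000011 11000110

The 2-byte key repeats, so the effective keystream is ab a3 ab a3 ab a3 ab a3 ab a3 ab a3 ab a3 ab.
byte 0: 01110011 XOR 10101011 = 11011000
byte 1: 01100101 XOR 10100011 = 11000110
byte 2: 01100011 XOR 10101011 = 11001000
byte 3: 01110010 XOR 10100011 = 11010001
byte 4: 01100101 XOR 10101011 = 11001110
byte 5: 01110100 XOR 10100011 = 11010111
byte 6: 00100000 XOR 10101011 = 10001011
byte 7: 01100100 XOR 10100011 = 11000111
byte 8: 01100101 XOR 10101011 = 11001110
byte 9: 01110000 XOR 10100011 = 11010011
byte 10: 01101100 XOR 10101011 = 11000111
byte 11: 01101111 XOR 10100011 = 11001100
byte 12: 01111001 XOR 10101011 = 11010010
byte 13: 00100000 XOR 10100011 = 10000011
byte 14: 01101101 XOR 10101011 = 11000110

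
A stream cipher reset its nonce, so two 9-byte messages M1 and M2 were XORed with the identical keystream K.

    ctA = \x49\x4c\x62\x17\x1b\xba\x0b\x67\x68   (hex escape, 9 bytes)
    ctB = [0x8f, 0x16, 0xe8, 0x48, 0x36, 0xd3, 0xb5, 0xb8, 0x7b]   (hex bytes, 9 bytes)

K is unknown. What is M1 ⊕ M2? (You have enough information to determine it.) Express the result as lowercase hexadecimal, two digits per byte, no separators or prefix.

c65a8a5f2d69bedf13

ctA ⊕ ctB = (M1 ⊕ K) ⊕ (M2 ⊕ K) = M1 ⊕ M2 — the shared key cancels under XOR.
01001001 ⊕ 10001111 = 11000110
01001100 ⊕ 00010110 = 01011010
01100010 ⊕ 11101000 = 10001010
00010111 ⊕ 01001000 = 01011111
00011011 ⊕ 00110110 = 00101101
10111010 ⊕ 11010011 = 01101001
00001011 ⊕ 10110101 = 10111110
01100111 ⊕ 10111000 = 11011111
01101000 ⊕ 01111011 = 00010011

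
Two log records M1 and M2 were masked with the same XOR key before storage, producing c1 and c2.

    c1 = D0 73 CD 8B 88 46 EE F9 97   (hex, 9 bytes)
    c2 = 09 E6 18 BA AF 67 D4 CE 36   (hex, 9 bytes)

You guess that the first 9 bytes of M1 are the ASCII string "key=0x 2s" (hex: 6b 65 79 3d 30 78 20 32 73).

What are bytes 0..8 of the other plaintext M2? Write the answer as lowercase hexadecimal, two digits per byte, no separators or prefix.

First, c1 ⊕ c2 = (M1 ⊕ K) ⊕ (M2 ⊕ K) = M1 ⊕ M2, so the key drops out. Then M2 = (M1 ⊕ M2) ⊕ M1 over the first 9 bytes.
byte 0: (d0 XOR 09) XOR 6b = d9 XOR 6b = b2
byte 1: (73 XOR e6) XOR 65 = 95 XOR 65 = f0
byte 2: (cd XOR 18) XOR 79 = d5 XOR 79 = ac
byte 3: (8b XOR ba) XOR 3d = 31 XOR 3d = 0c
byte 4: (88 XOR af) XOR 30 = 27 XOR 30 = 17
byte 5: (46 XOR 67) XOR 78 = 21 XOR 78 = 59
byte 6: (ee XOR d4) XOR 20 = 3a XOR 20 = 1a
byte 7: (f9 XOR ce) XOR 32 = 37 XOR 32 = 05
byte 8: (97 XOR 36) XOR 73 = a1 XOR 73 = d2

b2f0ac0c17591a05d2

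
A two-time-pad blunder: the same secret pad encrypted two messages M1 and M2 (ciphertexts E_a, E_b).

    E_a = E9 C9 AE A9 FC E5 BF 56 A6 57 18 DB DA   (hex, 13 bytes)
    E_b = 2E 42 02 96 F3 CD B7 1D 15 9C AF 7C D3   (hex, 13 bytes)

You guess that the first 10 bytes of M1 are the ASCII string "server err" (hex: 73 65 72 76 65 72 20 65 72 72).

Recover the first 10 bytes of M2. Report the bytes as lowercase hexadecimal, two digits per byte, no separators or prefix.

b4eede496a5a282ec1b9

First, E_a ⊕ E_b = (M1 ⊕ K) ⊕ (M2 ⊕ K) = M1 ⊕ M2, so the key drops out. Then M2 = (M1 ⊕ M2) ⊕ M1 over the first 10 bytes.
byte 0: (e9 xor 2e) xor 73 = c7 xor 73 = b4
byte 1: (c9 xor 42) xor 65 = 8b xor 65 = ee
byte 2: (ae xor 02) xor 72 = ac xor 72 = de
byte 3: (a9 xor 96) xor 76 = 3f xor 76 = 49
byte 4: (fc xor f3) xor 65 = 0f xor 65 = 6a
byte 5: (e5 xor cd) xor 72 = 28 xor 72 = 5a
byte 6: (bf xor b7) xor 20 = 08 xor 20 = 28
byte 7: (56 xor 1d) xor 65 = 4b xor 65 = 2e
byte 8: (a6 xor 15) xor 72 = b3 xor 72 = c1
byte 9: (57 xor 9c) xor 72 = cb xor 72 = b9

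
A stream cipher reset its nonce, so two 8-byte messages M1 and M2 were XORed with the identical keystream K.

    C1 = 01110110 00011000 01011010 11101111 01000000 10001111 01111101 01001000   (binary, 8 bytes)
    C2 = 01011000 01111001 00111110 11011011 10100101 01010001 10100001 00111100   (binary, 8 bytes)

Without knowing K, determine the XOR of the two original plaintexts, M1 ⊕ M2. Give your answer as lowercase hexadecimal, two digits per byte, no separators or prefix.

2e616434e5dedc74

C1 ⊕ C2 = (M1 ⊕ K) ⊕ (M2 ⊕ K) = M1 ⊕ M2 — the shared key cancels under XOR.
76 ^ 58 = 2e
18 ^ 79 = 61
5a ^ 3e = 64
ef ^ db = 34
40 ^ a5 = e5
8f ^ 51 = de
7d ^ a1 = dc
48 ^ 3c = 74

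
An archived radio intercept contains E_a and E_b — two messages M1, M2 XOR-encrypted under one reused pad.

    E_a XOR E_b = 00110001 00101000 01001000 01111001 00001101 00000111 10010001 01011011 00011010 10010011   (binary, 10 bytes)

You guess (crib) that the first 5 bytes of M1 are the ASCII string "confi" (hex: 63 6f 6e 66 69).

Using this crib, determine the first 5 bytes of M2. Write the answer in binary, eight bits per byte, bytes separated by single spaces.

Since E_a ⊕ E_b = M1 ⊕ M2, XORing with the guessed M1 bytes yields the corresponding M2 bytes: M2 = (E_a ⊕ E_b) ⊕ M1.
31 ^ 63 = 52
28 ^ 6f = 47
48 ^ 6e = 26
79 ^ 66 = 1f
0d ^ 69 = 64

01010010 01000111 00100110 00011111 01100100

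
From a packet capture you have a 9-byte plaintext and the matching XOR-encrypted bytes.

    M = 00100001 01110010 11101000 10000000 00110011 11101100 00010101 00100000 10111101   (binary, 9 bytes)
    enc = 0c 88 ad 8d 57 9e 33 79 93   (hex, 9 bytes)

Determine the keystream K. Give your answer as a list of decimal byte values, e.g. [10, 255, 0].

Since enc = M ⊕ K, XORing both sides with M gives K = M ⊕ enc.
21 ^ 0c = 2d
72 ^ 88 = fa
e8 ^ ad = 45
80 ^ 8d = 0d
33 ^ 57 = 64
ec ^ 9e = 72
15 ^ 33 = 26
20 ^ 79 = 59
bd ^ 93 = 2e

[45, 250, 69, 13, 100, 114, 38, 89, 46]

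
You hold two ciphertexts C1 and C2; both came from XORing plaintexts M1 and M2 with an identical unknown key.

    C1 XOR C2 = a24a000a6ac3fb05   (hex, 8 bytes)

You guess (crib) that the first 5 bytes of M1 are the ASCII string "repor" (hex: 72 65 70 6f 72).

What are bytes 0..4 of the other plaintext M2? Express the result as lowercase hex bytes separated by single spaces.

Since C1 ⊕ C2 = M1 ⊕ M2, XORing with the guessed M1 bytes yields the corresponding M2 bytes: M2 = (C1 ⊕ C2) ⊕ M1.
a2 xor 72 = d0
4a xor 65 = 2f
00 xor 70 = 70
0a xor 6f = 65
6a xor 72 = 18

d0 2f 70 65 18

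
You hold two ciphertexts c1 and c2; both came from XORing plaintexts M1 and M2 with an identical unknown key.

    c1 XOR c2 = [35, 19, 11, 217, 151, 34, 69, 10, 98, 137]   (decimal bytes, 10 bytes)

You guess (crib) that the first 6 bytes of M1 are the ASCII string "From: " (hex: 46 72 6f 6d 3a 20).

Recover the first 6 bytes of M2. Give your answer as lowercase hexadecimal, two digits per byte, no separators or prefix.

656164b4ad02

Since c1 ⊕ c2 = M1 ⊕ M2, XORing with the guessed M1 bytes yields the corresponding M2 bytes: M2 = (c1 ⊕ c2) ⊕ M1.
23 XOR 46 = 65
13 XOR 72 = 61
0b XOR 6f = 64
d9 XOR 6d = b4
97 XOR 3a = ad
22 XOR 20 = 02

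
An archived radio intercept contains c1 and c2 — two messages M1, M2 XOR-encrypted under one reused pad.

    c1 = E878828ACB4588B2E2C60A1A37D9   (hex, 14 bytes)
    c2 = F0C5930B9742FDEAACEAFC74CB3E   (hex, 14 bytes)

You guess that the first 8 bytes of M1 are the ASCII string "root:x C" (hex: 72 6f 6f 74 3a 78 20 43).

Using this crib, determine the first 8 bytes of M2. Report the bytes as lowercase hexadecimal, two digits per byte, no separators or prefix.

First, c1 ⊕ c2 = (M1 ⊕ K) ⊕ (M2 ⊕ K) = M1 ⊕ M2, so the key drops out. Then M2 = (M1 ⊕ M2) ⊕ M1 over the first 8 bytes.
byte 0: (e8 ⊕ f0) ⊕ 72 = 18 ⊕ 72 = 6a
byte 1: (78 ⊕ c5) ⊕ 6f = bd ⊕ 6f = d2
byte 2: (82 ⊕ 93) ⊕ 6f = 11 ⊕ 6f = 7e
byte 3: (8a ⊕ 0b) ⊕ 74 = 81 ⊕ 74 = f5
byte 4: (cb ⊕ 97) ⊕ 3a = 5c ⊕ 3a = 66
byte 5: (45 ⊕ 42) ⊕ 78 = 07 ⊕ 78 = 7f
byte 6: (88 ⊕ fd) ⊕ 20 = 75 ⊕ 20 = 55
byte 7: (b2 ⊕ ea) ⊕ 43 = 58 ⊕ 43 = 1b

6ad27ef5667f551b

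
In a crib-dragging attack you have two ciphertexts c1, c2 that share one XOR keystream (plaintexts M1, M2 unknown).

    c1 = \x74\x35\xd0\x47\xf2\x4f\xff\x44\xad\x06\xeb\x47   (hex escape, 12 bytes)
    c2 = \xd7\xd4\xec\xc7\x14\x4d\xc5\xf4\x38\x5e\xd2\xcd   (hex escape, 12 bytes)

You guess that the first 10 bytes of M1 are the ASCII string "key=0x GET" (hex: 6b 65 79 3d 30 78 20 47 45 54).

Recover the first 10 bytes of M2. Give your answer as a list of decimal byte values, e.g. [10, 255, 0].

First, c1 ⊕ c2 = (M1 ⊕ K) ⊕ (M2 ⊕ K) = M1 ⊕ M2, so the key drops out. Then M2 = (M1 ⊕ M2) ⊕ M1 over the first 10 bytes.
byte 0: (74 XOR d7) XOR 6b = a3 XOR 6b = c8
byte 1: (35 XOR d4) XOR 65 = e1 XOR 65 = 84
byte 2: (d0 XOR ec) XOR 79 = 3c XOR 79 = 45
byte 3: (47 XOR c7) XOR 3d = 80 XOR 3d = bd
byte 4: (f2 XOR 14) XOR 30 = e6 XOR 30 = d6
byte 5: (4f XOR 4d) XOR 78 = 02 XOR 78 = 7a
byte 6: (ff XOR c5) XOR 20 = 3a XOR 20 = 1a
byte 7: (44 XOR f4) XOR 47 = b0 XOR 47 = f7
byte 8: (ad XOR 38) XOR 45 = 95 XOR 45 = d0
byte 9: (06 XOR 5e) XOR 54 = 58 XOR 54 = 0c

[200, 132, 69, 189, 214, 122, 26, 247, 208, 12]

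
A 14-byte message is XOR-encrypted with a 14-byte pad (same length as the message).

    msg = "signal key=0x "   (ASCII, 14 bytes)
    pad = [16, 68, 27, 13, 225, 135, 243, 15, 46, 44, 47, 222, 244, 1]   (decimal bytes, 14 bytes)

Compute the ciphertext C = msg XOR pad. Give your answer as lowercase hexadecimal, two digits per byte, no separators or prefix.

632d7c6380ebd3644b5512ee8c21

byte 0: 01110011 xor 00010000 = 01100011
byte 1: 01101001 xor 01000100 = 00101101
byte 2: 01100111 xor 00011011 = 01111100
byte 3: 01101110 xor 00001101 = 01100011
byte 4: 01100001 xor 11100001 = 10000000
byte 5: 01101100 xor 10000111 = 11101011
byte 6: 00100000 xor 11110011 = 11010011
byte 7: 01101011 xor 00001111 = 01100100
byte 8: 01100101 xor 00101110 = 01001011
byte 9: 01111001 xor 00101100 = 01010101
byte 10: 00111101 xor 00101111 = 00010010
byte 11: 00110000 xor 11011110 = 11101110
byte 12: 01111000 xor 11110100 = 10001100
byte 13: 00100000 xor 00000001 = 00100001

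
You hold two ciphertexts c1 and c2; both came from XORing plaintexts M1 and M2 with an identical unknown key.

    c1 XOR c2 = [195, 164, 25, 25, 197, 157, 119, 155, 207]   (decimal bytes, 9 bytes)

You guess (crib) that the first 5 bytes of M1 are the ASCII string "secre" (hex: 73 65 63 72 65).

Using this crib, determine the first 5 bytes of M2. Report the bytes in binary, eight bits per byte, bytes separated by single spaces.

10110000 11000001 01111010 01101011 10100000

Since c1 ⊕ c2 = M1 ⊕ M2, XORing with the guessed M1 bytes yields the corresponding M2 bytes: M2 = (c1 ⊕ c2) ⊕ M1.
c3 ^ 73 = b0
a4 ^ 65 = c1
19 ^ 63 = 7a
19 ^ 72 = 6b
c5 ^ 65 = a0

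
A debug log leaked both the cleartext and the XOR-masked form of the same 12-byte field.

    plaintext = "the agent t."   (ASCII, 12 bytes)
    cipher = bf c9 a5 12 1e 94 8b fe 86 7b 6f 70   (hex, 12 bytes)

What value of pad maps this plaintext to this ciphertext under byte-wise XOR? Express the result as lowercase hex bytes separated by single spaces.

cb a1 c0 32 7f f3 ee 90 f2 5b 1b 5e

Since cipher = plaintext ⊕ pad, XORing both sides with plaintext gives pad = plaintext ⊕ cipher.
116 ^ 191 = 203
104 ^ 201 = 161
101 ^ 165 = 192
 32 ^  18 =  50
 97 ^  30 = 127
103 ^ 148 = 243
101 ^ 139 = 238
110 ^ 254 = 144
116 ^ 134 = 242
 32 ^ 123 =  91
116 ^ 111 =  27
 46 ^ 112 =  94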